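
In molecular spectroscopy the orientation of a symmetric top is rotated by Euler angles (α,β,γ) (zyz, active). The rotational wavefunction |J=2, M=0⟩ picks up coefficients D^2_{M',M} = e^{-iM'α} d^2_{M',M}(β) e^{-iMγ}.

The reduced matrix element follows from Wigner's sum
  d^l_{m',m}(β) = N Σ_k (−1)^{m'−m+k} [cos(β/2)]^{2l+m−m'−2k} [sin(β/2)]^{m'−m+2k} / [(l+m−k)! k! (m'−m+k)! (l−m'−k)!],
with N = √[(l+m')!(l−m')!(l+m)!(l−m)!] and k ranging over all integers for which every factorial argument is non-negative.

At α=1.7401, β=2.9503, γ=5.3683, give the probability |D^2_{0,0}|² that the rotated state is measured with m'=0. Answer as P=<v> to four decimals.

P=0.8945

Split into d^2_{0,0}(β=2.9503) × two z-phases.
With c≡cos(β/2)=0.095501 and s≡sin(β/2)=0.995429, N=[2·2·2·2]^{1/2}=4.000000
k: max(0,(0)−(0))=0 … min(2+(0),2−(0))=2
  k=0: (−1)^0·4.0000/(4)·0.0955^4·0.9954^0 = +0.000083
  k=1: (−1)^1·4.0000/(1)·0.0955^2·0.9954^2 = -0.036149
  k=2: (−1)^2·4.0000/(4)·0.0955^0·0.9954^4 = +0.981842
d^2_{0,0}(2.9503) = +0.000083 -0.036149 +0.981842 = +0.945777
|D^2_{0,0}|² = |d^2_{0,0}(β)|² = (+0.945777)² = 0.894494 (the z-rotation phases have unit modulus)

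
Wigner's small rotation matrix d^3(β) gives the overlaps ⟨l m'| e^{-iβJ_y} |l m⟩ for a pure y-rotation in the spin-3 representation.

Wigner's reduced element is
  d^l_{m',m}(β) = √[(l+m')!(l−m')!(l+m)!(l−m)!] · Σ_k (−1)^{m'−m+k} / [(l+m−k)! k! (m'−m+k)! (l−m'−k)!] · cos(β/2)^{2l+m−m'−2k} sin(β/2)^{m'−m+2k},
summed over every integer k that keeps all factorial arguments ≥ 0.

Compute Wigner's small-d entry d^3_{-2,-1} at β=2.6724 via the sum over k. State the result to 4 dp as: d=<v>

d=-0.0710

d^3_{-2,-1}(β=2.6724) via Wigner's sum:
Half-angle: c=0.232450, s=0.972608. N=√(1·120·2·24)=75.894664
k∈{1,2} keeps every argument non-negative
  k=1: (−1)^0·75.8947/(24)·0.2325^5·0.9726^1 = +0.002087
  k=2: (−1)^1·75.8947/(12)·0.2325^3·0.9726^3 = -0.073086
d^3_{-2,-1}(2.6724) = +0.002087 -0.073086 = -0.070999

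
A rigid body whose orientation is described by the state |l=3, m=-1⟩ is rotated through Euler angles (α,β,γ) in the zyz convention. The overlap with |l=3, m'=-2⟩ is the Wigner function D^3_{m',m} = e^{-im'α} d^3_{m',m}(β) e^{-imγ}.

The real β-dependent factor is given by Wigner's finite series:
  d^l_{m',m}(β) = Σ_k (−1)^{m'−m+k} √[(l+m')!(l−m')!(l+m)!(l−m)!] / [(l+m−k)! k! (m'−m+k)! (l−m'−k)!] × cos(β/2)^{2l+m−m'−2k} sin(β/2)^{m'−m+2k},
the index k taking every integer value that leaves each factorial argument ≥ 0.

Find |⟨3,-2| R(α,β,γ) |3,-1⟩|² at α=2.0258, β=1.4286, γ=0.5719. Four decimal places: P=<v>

Split into d^3_{-2,-1}(β=1.4286) × two z-phases.
Half-angle: c=0.755552, s=0.655089. N=√(1·120·2·24)=75.894664
Admissible k: 1..2 (factorial args all ≥0)
  k=1: (−1)^0·75.8947/(24)·0.7556^5·0.6551^1 = +0.510061
  k=2: (−1)^1·75.8947/(12)·0.7556^3·0.6551^3 = -0.766873
d^3_{-2,-1}(1.4286) = +0.510061 -0.766873 = -0.256812
|D^3_{-2,-1}|² = |d^3_{-2,-1}(β)|² = (-0.256812)² = 0.065952 (the z-rotation phases have unit modulus)

P=0.0660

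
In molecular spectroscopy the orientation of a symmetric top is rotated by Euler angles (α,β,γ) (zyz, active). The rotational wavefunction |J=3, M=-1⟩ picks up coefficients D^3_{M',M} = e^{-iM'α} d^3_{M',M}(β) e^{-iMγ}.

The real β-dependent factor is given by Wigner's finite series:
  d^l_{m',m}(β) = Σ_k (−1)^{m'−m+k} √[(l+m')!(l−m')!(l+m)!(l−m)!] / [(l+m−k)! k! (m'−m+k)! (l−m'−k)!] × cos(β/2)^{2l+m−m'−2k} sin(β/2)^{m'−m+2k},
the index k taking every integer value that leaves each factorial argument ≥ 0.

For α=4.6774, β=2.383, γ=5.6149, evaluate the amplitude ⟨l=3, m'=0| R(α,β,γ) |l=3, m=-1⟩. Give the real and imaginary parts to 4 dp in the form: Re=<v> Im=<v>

Re=-0.3820 Im=0.3016

Split into d^3_{0,-1}(β=2.383) × two z-phases.
With c≡cos(β/2)=0.370267 and s≡sin(β/2)=0.928925, N=[6·6·2·24]^{1/2}=41.569219
The bounds max(0,m−m')=0 and min(l+m,l−m')=2 give 3 terms
  k=0: (−1)^1·41.5692/(12)·0.3703^5·0.9289^1 = -0.022395
  k=1: (−1)^2·41.5692/(4)·0.3703^3·0.9289^3 = +0.422862
  k=2: (−1)^3·41.5692/(12)·0.3703^1·0.9289^5 = -0.887176
d^3_{0,-1}(2.383) = -0.022395 +0.422862 -0.887176 = -0.486708
Attach z-rotation phases: D = e^{-i(0)(4.6774)}·(-0.486708)·e^{-i(-1)(5.6149)} = -0.382010+0.301584i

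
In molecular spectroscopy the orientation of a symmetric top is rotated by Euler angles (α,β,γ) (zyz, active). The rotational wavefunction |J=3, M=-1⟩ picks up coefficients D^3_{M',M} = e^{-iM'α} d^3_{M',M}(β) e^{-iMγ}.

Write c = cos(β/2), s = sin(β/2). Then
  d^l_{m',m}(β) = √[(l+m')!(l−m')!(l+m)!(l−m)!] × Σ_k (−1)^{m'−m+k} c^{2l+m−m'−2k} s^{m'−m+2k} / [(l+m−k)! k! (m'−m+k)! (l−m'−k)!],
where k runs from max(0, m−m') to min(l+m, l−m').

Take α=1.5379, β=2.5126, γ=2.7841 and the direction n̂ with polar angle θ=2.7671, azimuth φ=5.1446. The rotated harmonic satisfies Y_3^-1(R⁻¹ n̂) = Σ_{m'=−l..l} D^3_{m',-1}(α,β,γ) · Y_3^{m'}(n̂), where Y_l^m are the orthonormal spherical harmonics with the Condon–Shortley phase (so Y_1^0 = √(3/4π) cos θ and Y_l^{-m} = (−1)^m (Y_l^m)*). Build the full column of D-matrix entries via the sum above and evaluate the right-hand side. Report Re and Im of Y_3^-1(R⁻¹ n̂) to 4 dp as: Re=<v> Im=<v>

Need the full column D^3_{m',-1} for m'=−3..3 at α=1.5379, β=2.5126, γ=2.7841.
cos(β/2)=0.309338, sin(β/2)=0.950952
d^3_{-3,-1}: single k=2 term ⇒ +0.032070;  D = +0.014127+0.028790i
d^3_{-2,-1}: k∈[1..2] ⇒ +0.008518 -0.160992 = -0.152474;  D = -0.139018+0.062630i
d^3_{-1,-1}: k∈[0..2] ⇒ +0.000876 -0.066243 +0.469517 = +0.404151;  D = -0.153799-0.373743i
d^3_{0,-1}: k∈[0..2] ⇒ -0.009331 +0.264537 -0.833330 = -0.578124;  D = +0.541573-0.202301i
d^3_{1,-1}: k∈[0..2] ⇒ +0.049682 -0.626023 +0.739524 = +0.163183;  D = +0.052043+0.154662i
d^3_{2,-1}: k∈[0..1] ⇒ -0.160992 +0.760723 = +0.599731;  D = +0.574396-0.172471i
d^3_{3,-1}: single k=0 term ⇒ +0.303072;  D = -0.077563-0.292979i
Y_3^{m'}(θ=2.7671,φ=5.1446) and Σ D·Y over m':
  (+0.0141+0.0288i)·(-0.0197-0.0055i)  (-0.1390+0.0626i)·(+0.0826-0.0968i)  (-0.1538-0.3737i)·(+0.1649+0.3576i)  (+0.5416-0.2023i)·(-0.4623+0.0000i)  (+0.0520+0.1547i)·(-0.1649+0.3576i)  (+0.5744-0.1725i)·(+0.0826+0.0968i)  (-0.0776-0.2930i)·(+0.0197-0.0055i)
Y_3^-1(R⁻¹ n̂) = -0.150495+0.023994i

Re=-0.1505 Im=0.0240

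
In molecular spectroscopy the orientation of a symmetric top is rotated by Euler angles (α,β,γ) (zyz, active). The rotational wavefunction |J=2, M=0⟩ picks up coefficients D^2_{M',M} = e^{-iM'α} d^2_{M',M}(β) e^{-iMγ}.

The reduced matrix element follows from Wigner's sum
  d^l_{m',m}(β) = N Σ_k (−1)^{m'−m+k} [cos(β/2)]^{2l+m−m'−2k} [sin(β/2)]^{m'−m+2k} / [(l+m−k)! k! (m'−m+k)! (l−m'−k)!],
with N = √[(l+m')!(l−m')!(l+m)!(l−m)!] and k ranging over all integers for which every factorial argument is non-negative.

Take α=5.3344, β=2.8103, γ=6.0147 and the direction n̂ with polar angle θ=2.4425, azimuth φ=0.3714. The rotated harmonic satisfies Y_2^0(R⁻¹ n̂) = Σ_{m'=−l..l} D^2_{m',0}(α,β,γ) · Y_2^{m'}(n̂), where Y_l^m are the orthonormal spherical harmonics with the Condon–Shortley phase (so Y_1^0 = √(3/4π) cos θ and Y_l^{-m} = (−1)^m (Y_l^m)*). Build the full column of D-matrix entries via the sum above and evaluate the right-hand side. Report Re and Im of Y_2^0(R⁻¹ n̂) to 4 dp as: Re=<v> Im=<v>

Need the full column D^2_{m',0} for m'=−2..2 at α=5.3344, β=2.8103, γ=6.0147.
cos(β/2)=0.164890, sin(β/2)=0.986312
d^2_{-2,0}: single k=2 term ⇒ +0.064788;  D = -0.020796-0.061359i
d^2_{-1,0}: k∈[1..2] ⇒ +0.010831 -0.387536 = -0.376705;  D = -0.219495+0.306152i
d^2_{0,0}: k∈[0..2] ⇒ +0.000739 -0.105798 +0.946362 = +0.841303;  D = +0.841303+0.000000i
d^2_{1,0}: k∈[0..1] ⇒ -0.010831 +0.387536 = +0.376705;  D = +0.219495+0.306152i
d^2_{2,0}: single k=0 term ⇒ +0.064788;  D = -0.020796+0.061359i
Y_2^{m'}(θ=2.4425,φ=0.3714) and Σ D·Y over m':
  (-0.0208-0.0614i)·(+0.1178-0.1082i)  (-0.2195+0.3062i)·(-0.3546+0.1381i)  (+0.8413+0.0000i)·(+0.2390+0.0000i)  (+0.2195+0.3062i)·(+0.3546+0.1381i)  (-0.0208+0.0614i)·(+0.1178+0.1082i)
Y_2^0(R⁻¹ n̂) = +0.253952+0.000000i

Re=0.2540 Im=0.0000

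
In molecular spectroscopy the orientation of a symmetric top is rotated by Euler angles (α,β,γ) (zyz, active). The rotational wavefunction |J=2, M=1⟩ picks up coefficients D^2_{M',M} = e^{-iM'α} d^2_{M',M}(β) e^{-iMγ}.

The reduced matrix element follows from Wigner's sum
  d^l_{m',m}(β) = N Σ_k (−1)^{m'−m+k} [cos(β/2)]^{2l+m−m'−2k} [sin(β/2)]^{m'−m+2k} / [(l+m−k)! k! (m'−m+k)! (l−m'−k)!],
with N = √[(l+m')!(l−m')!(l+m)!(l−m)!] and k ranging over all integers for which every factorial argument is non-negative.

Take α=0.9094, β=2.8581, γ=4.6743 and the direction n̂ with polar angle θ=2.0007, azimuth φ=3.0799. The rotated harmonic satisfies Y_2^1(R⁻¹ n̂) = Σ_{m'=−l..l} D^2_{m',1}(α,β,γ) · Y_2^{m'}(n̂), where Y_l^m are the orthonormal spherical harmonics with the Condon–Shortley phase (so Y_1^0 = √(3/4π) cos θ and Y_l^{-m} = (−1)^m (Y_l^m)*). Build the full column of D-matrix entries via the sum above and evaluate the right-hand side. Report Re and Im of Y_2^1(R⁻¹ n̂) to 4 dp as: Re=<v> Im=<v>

Need the full column D^2_{m',1} for m'=−2..2 at α=0.9094, β=2.8581, γ=4.6743.
cos(β/2)=0.141272, sin(β/2)=0.989971
d^2_{-2,1}: single k=3 term ⇒ +0.274128;  D = -0.262986-0.077361i
d^2_{-1,1}: k∈[2..3] ⇒ +0.058679 -0.960483 = -0.901804;  D = +0.732222-0.526405i
d^2_{0,1}: k∈[1..2] ⇒ +0.006837 -0.335737 = -0.328900;  D = +0.012524-0.328661i
d^2_{1,1}: k∈[0..1] ⇒ +0.000398 -0.058679 = -0.058280;  D = -0.044594-0.037522i
d^2_{2,1}: single k=0 term ⇒ -0.005582;  D = -0.005460+0.001163i
Y_2^{m'}(θ=2.0007,φ=3.0799) and Σ D·Y over m':
  (-0.2630-0.0774i)·(+0.3167+0.0393i)  (+0.7322-0.5264i)·(+0.2921+0.0180i)  (+0.0125-0.3287i)·(-0.1510+0.0000i)  (-0.0446-0.0375i)·(-0.2921+0.0180i)  (-0.0055+0.0012i)·(+0.3167-0.0393i)
Y_2^1(R⁻¹ n̂) = +0.153270-0.115021i

Re=0.1533 Im=-0.1150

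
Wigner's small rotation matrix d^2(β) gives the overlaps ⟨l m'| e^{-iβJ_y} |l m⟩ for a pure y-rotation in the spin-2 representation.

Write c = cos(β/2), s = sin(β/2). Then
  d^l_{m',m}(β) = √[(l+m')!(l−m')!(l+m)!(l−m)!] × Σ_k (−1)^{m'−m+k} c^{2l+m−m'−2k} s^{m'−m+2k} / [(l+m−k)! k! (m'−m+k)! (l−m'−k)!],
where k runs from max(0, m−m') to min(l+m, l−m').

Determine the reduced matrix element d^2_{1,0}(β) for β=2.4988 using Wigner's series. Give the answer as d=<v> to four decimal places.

d^2_{1,0}(β=2.4988) via Wigner's sum:
With c≡cos(β/2)=0.315892 and s≡sin(β/2)=0.948795, N=[6·1·2·2]^{1/2}=4.898979
Admissible k: 0..1 (factorial args all ≥0)
  k=0: (−1)^1·4.8990/(2)·0.3159^3·0.9488^1 = -0.073259
  k=1: (−1)^2·4.8990/(2)·0.3159^1·0.9488^3 = +0.660893
d^2_{1,0}(2.4988) = -0.073259 +0.660893 = +0.587634

d=0.5876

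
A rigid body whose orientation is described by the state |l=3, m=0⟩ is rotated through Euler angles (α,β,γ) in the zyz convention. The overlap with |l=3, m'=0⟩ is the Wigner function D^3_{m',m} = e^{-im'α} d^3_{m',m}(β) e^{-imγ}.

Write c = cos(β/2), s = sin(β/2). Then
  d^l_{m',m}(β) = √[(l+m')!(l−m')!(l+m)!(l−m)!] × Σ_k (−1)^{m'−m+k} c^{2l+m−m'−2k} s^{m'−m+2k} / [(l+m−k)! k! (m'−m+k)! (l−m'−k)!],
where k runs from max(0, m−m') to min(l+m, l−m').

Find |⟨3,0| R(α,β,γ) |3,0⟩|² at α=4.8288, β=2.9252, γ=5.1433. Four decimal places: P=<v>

Split into d^3_{0,0}(β=2.9252) × two z-phases.
With c≡cos(β/2)=0.107985 and s≡sin(β/2)=0.994152, N=[6·6·6·6]^{1/2}=36.000000
Admissible k: 0..3 (factorial args all ≥0)
  k=0: (−1)^0·36.0000/(36)·0.1080^6·0.9942^0 = +0.000002
  k=1: (−1)^1·36.0000/(4)·0.1080^4·0.9942^2 = -0.001210
  k=2: (−1)^2·36.0000/(4)·0.1080^2·0.9942^4 = +0.102514
  k=3: (−1)^3·36.0000/(36)·0.1080^0·0.9942^6 = -0.965424
d^3_{0,0}(2.9252) = +0.000002 -0.001210 +0.102514 -0.965424 = -0.864118
|D^3_{0,0}|² = |d^3_{0,0}(β)|² = (-0.864118)² = 0.746699 (the z-rotation phases have unit modulus)

P=0.7467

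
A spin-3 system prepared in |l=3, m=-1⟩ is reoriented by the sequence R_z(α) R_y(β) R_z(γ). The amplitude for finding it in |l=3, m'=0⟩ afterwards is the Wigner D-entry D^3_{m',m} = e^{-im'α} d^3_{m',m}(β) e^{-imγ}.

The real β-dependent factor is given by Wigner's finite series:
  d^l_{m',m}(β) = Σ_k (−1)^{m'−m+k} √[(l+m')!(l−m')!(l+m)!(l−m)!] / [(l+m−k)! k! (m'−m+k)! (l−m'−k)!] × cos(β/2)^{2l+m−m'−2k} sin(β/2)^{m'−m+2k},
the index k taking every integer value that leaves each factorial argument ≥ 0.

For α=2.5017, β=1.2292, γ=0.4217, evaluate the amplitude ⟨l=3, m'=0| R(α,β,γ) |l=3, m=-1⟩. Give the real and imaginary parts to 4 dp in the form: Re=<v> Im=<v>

Split into d^3_{0,-1}(β=1.2292) × two z-phases.
With c≡cos(β/2)=0.817004 and s≡sin(β/2)=0.576632, N=[6·6·2·24]^{1/2}=41.569219
k∈{0,1,2} keeps every argument non-negative
  k=0: (−1)^1·41.5692/(12)·0.8170^5·0.5766^1 = -0.727127
  k=1: (−1)^2·41.5692/(4)·0.8170^3·0.5766^3 = +1.086627
  k=2: (−1)^3·41.5692/(12)·0.8170^1·0.5766^5 = -0.180430
d^3_{0,-1}(1.2292) = -0.727127 +1.086627 -0.180430 = +0.179070
D = (+1.000000+0.000000i)·(+0.179070)·(+0.912394+0.409312i) = +0.163382+0.073295i

Re=0.1634 Im=0.0733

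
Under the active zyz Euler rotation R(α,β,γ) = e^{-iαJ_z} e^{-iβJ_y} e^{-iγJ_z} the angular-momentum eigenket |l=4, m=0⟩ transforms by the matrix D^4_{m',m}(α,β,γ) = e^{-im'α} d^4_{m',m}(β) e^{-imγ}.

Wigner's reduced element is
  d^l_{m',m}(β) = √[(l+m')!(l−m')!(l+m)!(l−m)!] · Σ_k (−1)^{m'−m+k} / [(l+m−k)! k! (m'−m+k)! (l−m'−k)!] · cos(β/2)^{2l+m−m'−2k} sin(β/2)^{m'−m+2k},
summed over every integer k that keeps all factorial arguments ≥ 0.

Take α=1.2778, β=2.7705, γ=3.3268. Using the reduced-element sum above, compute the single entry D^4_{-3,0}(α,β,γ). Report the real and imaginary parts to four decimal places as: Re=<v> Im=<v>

First d^4_{-3,0}(β=2.7705), then the phase factors e^{-i(-3)α} and e^{-i(0)γ}:
Half-angle: c=0.184484, s=0.982836. N=√(1·5040·24·24)=1703.830978
Admissible k: 3..4 (factorial args all ≥0)
  k=3: (−1)^0·1703.8310/(144)·0.1845^5·0.9828^3 = +0.002400
  k=4: (−1)^1·1703.8310/(144)·0.1845^3·0.9828^5 = -0.068130
d^4_{-3,0}(2.7705) = +0.002400 -0.068130 = -0.065730
D = (-0.770094-0.637930i)·(-0.065730)·(+1.000000+0.000000i) = +0.050618+0.041931i

Re=0.0506 Im=0.0419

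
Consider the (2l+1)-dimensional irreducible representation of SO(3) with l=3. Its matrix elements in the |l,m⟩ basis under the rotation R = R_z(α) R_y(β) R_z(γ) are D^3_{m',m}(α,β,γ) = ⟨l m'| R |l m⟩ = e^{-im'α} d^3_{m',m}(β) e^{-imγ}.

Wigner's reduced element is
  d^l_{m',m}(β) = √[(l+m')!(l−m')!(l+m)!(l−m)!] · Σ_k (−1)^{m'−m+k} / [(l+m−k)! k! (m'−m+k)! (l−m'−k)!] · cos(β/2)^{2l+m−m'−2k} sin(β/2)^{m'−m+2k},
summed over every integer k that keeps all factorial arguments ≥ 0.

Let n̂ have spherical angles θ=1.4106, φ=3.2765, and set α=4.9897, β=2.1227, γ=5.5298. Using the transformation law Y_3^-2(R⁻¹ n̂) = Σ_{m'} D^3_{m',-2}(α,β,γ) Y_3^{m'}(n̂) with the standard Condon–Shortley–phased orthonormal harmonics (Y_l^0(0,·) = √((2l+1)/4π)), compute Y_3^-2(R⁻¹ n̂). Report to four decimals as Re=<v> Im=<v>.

Re=0.0378 Im=-0.1952

Need the full column D^3_{m',-2} for m'=−3..3 at α=4.9897, β=2.1227, γ=5.5298.
cos(β/2)=0.487694, sin(β/2)=0.873015
d^3_{-3,-2}: single k=1 term ⇒ +0.058998;  D = +0.036860+0.046066i
d^3_{-2,-2}: k∈[0..1] ⇒ +0.013455 -0.215577 = -0.202122;  D = +0.117217-0.164661i
d^3_{-1,-2}: k∈[0..1] ⇒ -0.076166 +0.488131 = +0.411966;  D = -0.388199-0.137904i
d^3_{0,-2}: k∈[0..1] ⇒ +0.236153 -0.756731 = -0.520578;  D = -0.033308+0.519512i
d^3_{1,-2}: k∈[0..1] ⇒ -0.488131 +0.782087 = +0.293956;  D = +0.287295-0.062222i
d^3_{2,-2}: k∈[0..1] ⇒ +0.690798 -0.442720 = +0.248078;  D = +0.116882+0.218817i
d^3_{3,-2}: single k=0 term ⇒ -0.605802;  D = +0.435793-0.420809i
Y_3^{m'}(θ=1.4106,φ=3.2765) and Σ D·Y over m':
  (+0.0369+0.0461i)·(-0.3690+0.1581i)  (+0.1172-0.1647i)·(+0.1531-0.0423i)  (-0.3882-0.1379i)·(+0.2759-0.0375i)  (-0.0333+0.5195i)·(-0.1710+0.0000i)  (+0.2873-0.0622i)·(-0.2759-0.0375i)  (+0.1169+0.2188i)·(+0.1531+0.0423i)  (+0.4358-0.4208i)·(+0.3690+0.1581i)
Y_3^-2(R⁻¹ n̂) = +0.037850-0.195222i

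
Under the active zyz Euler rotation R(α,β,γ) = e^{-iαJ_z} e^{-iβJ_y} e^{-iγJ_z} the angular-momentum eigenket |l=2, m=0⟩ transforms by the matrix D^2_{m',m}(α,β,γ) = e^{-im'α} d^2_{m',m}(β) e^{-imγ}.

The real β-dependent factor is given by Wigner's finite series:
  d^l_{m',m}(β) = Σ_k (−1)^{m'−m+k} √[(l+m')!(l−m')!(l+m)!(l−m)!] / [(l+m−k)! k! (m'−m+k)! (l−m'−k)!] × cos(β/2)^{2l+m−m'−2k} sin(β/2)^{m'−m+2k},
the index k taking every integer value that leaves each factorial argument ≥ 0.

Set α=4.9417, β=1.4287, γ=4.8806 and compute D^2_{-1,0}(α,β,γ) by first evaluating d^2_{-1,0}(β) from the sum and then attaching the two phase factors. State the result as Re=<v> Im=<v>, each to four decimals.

Re=0.0390 Im=-0.1672

Split into d^2_{-1,0}(β=1.4287) × two z-phases.
Half-angle: c=0.755519, s=0.655126. N=√(1·6·2·2)=4.898979
The bounds max(0,m−m')=1 and min(l+m,l−m')=2 give 2 terms
  k=1: (−1)^0·4.8990/(2)·0.7555^3·0.6551^1 = +0.692050
  k=2: (−1)^1·4.8990/(2)·0.7555^1·0.6551^3 = -0.520351
d^2_{-1,0}(1.4287) = +0.692050 -0.520351 = +0.171699
D = (+0.227307-0.973823i)·(+0.171699)·(+1.000000+0.000000i) = +0.039028-0.167204i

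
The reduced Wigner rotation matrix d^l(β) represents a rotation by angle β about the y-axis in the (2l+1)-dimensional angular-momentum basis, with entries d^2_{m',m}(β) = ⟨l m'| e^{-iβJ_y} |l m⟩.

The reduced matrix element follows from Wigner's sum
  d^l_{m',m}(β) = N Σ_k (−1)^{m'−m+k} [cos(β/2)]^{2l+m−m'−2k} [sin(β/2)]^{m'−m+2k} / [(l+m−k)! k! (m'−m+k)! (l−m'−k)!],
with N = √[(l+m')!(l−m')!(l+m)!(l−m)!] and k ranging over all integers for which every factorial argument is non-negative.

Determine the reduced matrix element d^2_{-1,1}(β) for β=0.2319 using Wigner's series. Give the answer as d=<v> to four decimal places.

d=0.0394

d^2_{-1,1}(β=0.2319) via Wigner's sum:
c=cos(0.2319/2)=0.993285, s=sin(0.2319/2)=0.115690; N=√[1·6·6·1]=6.000000
The bounds max(0,m−m')=2 and min(l+m,l−m')=3 give 2 terms
  k=2: (−1)^0·6.0000/(2)·0.9933^2·0.1157^2 = +0.039615
  k=3: (−1)^1·6.0000/(6)·0.9933^0·0.1157^4 = -0.000179
d^2_{-1,1}(0.2319) = +0.039615 -0.000179 = +0.039436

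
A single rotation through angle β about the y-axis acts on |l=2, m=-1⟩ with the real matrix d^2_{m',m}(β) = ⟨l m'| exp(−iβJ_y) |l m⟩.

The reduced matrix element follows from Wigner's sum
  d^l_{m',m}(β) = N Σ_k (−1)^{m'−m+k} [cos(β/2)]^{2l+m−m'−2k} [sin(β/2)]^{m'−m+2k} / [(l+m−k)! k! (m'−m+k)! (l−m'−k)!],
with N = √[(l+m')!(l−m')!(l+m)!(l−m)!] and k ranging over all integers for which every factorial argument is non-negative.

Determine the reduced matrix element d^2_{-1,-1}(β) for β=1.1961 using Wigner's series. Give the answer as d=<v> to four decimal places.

d=-0.1831

d^2_{-1,-1}(β=1.1961) via Wigner's sum:
With c≡cos(β/2)=0.826435 and s≡sin(β/2)=0.563032, N=[1·6·1·6]^{1/2}=6.000000
Admissible k: 0..1 (factorial args all ≥0)
  k=0: (−1)^0·6.0000/(6)·0.8264^4·0.5630^0 = +0.466482
  k=1: (−1)^1·6.0000/(2)·0.8264^2·0.5630^2 = -0.649539
d^2_{-1,-1}(1.1961) = +0.466482 -0.649539 = -0.183056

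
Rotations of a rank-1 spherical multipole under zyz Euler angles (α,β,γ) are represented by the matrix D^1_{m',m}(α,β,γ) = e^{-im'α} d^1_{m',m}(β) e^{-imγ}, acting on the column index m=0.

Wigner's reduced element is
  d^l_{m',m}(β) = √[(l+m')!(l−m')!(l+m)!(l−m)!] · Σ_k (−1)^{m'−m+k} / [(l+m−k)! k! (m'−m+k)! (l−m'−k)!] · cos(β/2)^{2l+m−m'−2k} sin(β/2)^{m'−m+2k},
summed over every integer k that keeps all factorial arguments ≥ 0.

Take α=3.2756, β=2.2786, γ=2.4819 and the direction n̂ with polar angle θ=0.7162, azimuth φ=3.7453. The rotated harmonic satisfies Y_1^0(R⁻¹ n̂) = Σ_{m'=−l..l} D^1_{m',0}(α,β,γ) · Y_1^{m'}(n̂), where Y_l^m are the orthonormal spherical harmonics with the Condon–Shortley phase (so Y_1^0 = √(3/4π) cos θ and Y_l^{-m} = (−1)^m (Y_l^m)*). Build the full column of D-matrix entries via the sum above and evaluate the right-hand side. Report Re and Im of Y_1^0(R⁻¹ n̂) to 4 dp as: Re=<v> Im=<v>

Need the full column D^1_{m',0} for m'=−1..1 at α=3.2756, β=2.2786, γ=2.4819.
cos(β/2)=0.418230, sin(β/2)=0.908341
d^1_{-1,0}: single k=1 term ⇒ +0.537254;  D = -0.532437-0.071781i
d^1_{0,0}: k∈[0..1] ⇒ +0.174917 -0.825083 = -0.650167;  D = -0.650167+0.000000i
d^1_{1,0}: single k=0 term ⇒ -0.537254;  D = +0.532437-0.071781i
Y_1^{m'}(θ=0.7162,φ=3.7453) and Σ D·Y over m':
  (-0.5324-0.0718i)·(-0.1867+0.1288i)  (-0.6502+0.0000i)·(+0.3686+0.0000i)  (+0.5324-0.0718i)·(+0.1867+0.1288i)
Y_1^0(R⁻¹ n̂) = -0.022292+0.000000i

Re=-0.0223 Im=0.0000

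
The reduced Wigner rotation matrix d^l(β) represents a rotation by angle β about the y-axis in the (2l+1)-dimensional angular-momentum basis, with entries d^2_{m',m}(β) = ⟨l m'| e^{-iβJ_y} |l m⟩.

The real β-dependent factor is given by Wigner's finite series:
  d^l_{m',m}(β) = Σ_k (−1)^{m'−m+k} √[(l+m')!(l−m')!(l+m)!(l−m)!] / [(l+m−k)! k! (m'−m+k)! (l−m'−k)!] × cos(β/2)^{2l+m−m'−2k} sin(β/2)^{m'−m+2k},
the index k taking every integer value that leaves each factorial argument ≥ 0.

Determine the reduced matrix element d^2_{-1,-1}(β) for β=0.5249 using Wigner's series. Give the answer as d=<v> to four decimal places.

d=0.6816

d^2_{-1,-1}(β=0.5249) via Wigner's sum:
c=cos(0.5249/2)=0.965757, s=sin(0.5249/2)=0.259447; N=√[1·6·1·6]=6.000000
Admissible k: 0..1 (factorial args all ≥0)
  k=0: (−1)^0·6.0000/(6)·0.9658^4·0.2594^0 = +0.869905
  k=1: (−1)^1·6.0000/(2)·0.9658^2·0.2594^2 = -0.188346
d^2_{-1,-1}(0.5249) = +0.869905 -0.188346 = +0.681559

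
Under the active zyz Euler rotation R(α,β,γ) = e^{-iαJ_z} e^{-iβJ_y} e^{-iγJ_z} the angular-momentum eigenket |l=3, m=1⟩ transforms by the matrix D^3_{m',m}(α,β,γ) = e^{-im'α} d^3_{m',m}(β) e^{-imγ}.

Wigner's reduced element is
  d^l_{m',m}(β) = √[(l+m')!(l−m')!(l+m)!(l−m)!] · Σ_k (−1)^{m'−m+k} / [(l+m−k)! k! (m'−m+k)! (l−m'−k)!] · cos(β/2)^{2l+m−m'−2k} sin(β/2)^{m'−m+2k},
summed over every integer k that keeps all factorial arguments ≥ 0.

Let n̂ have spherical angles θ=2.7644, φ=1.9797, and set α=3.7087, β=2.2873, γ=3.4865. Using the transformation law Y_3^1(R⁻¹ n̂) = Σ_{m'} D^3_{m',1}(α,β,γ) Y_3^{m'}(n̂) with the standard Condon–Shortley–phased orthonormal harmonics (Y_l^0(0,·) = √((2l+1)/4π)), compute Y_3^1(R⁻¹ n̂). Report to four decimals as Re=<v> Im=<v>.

Need the full column D^3_{m',1} for m'=−3..3 at α=3.7087, β=2.2873, γ=3.4865.
cos(β/2)=0.414275, sin(β/2)=0.910152
d^3_{-3,1}: single k=4 term ⇒ +0.456119;  D = +0.097036+0.445678i
d^3_{-2,1}: k∈[3..4] ⇒ +0.339030 -0.818197 = -0.479167;  D = +0.337495+0.340144i
d^3_{-1,1}: k∈[2..4] ⇒ +0.146398 -0.942156 +0.568437 = -0.227321;  D = -0.221732-0.050096i
d^3_{0,1}: k∈[1..3] ⇒ +0.038472 -0.557083 +0.896290 = +0.377679;  D = -0.355436+0.127697i
d^3_{1,1}: k∈[0..2] ⇒ +0.005055 -0.195197 +0.706617 = +0.516475;  D = +0.316162-0.408397i
d^3_{2,1}: k∈[0..1] ⇒ -0.035120 +0.339030 = +0.303910;  D = -0.027822+0.302634i
d^3_{3,1}: single k=0 term ⇒ +0.094499;  D = -0.043255-0.084019i
Y_3^{m'}(θ=2.7644,φ=1.9797) and Σ D·Y over m':
  (+0.0970+0.4457i)·(+0.0196+0.0070i)  (+0.3375+0.3401i)·(+0.0881-0.0940i)  (-0.2217-0.0501i)·(-0.1572-0.3628i)  (-0.3554+0.1277i)·(-0.4586+0.0000i)  (+0.3162-0.4084i)·(+0.1572-0.3628i)  (-0.0278+0.3026i)·(+0.0881+0.0940i)  (-0.0433-0.0840i)·(-0.0196+0.0070i)
Y_3^1(R⁻¹ n̂) = +0.112246-0.116074i

Re=0.1122 Im=-0.1161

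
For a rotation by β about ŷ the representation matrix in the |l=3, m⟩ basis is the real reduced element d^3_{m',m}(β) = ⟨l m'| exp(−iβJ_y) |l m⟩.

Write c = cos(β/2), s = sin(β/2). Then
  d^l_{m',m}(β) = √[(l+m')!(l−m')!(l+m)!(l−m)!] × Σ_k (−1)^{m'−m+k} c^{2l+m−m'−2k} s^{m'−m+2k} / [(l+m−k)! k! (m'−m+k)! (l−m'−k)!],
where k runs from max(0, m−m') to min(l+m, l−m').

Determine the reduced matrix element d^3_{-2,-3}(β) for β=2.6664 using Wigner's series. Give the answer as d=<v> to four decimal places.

d^3_{-2,-3}(β=2.6664) via Wigner's sum:
With c≡cos(β/2)=0.235367 and s≡sin(β/2)=0.971907, N=[1·120·1·720]^{1/2}=293.938769
k: max(0,(-3)−(-2))=0 … min(3+(-3),3−(-2))=0
  k=0: (−1)^1·293.9388/(120)·0.2354^5·0.9719^1 = -0.001720
d^3_{-2,-3}(2.6664) = -0.001720

d=-0.0017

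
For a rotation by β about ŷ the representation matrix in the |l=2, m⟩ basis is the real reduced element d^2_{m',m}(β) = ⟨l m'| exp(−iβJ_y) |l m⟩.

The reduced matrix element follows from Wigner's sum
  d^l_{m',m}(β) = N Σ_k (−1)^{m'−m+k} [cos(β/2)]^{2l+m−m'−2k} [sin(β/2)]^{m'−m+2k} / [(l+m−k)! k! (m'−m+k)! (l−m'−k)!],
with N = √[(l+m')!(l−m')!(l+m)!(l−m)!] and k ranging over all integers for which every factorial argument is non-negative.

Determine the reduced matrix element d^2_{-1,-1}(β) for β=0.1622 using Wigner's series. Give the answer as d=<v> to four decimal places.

d^2_{-1,-1}(β=0.1622) via Wigner's sum:
Half-angle: c=0.996713, s=0.081011. N=√(1·6·1·6)=6.000000
k: max(0,(-1)−(-1))=0 … min(2+(-1),2−(-1))=1
  k=0: (−1)^0·6.0000/(6)·0.9967^4·0.0810^0 = +0.986917
  k=1: (−1)^1·6.0000/(2)·0.9967^2·0.0810^2 = -0.019559
d^2_{-1,-1}(0.1622) = +0.986917 -0.019559 = +0.967358

d=0.9674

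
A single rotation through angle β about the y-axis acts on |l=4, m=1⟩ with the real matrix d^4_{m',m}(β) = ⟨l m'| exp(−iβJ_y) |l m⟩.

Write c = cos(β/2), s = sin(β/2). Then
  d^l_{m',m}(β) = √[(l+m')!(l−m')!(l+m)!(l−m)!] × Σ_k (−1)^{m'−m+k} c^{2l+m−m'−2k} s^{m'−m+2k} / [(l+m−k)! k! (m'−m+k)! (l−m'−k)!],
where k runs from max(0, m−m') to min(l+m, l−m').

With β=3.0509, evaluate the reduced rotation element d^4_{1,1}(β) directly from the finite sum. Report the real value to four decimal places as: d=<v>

d=-0.0203

d^4_{1,1}(β=3.0509) via Wigner's sum:
With c≡cos(β/2)=0.045331 and s≡sin(β/2)=0.998972, N=[120·6·120·6]^{1/2}=720.000000
The bounds max(0,m−m')=0 and min(l+m,l−m')=3 give 4 terms
  k=0: (−1)^0·720.0000/(720)·0.0453^8·0.9990^0 = +0.000000
  k=1: (−1)^1·720.0000/(48)·0.0453^6·0.9990^2 = -0.000000
  k=2: (−1)^2·720.0000/(24)·0.0453^4·0.9990^4 = +0.000126
  k=3: (−1)^3·720.0000/(72)·0.0453^2·0.9990^6 = -0.020422
d^4_{1,1}(3.0509) = +0.000000 -0.000000 +0.000126 -0.020422 = -0.020296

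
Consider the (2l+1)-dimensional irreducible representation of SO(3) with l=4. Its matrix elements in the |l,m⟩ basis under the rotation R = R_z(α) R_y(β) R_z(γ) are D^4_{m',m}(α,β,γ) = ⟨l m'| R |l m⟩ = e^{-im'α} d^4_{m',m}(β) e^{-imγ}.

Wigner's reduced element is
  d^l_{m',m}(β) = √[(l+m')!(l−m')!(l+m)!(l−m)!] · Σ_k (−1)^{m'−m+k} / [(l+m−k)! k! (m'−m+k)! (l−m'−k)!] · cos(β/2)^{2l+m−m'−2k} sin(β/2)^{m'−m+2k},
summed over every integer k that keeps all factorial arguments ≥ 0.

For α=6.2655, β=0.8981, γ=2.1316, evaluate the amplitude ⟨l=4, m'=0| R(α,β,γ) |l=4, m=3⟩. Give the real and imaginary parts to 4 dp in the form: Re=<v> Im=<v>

Re=0.4382 Im=-0.0491

Split into d^4_{0,3}(β=0.8981) × two z-phases.
c=cos(0.8981/2)=0.900860, s=sin(0.8981/2)=0.434110; N=√[24·24·5040·1]=1703.830978
k∈{3,4} keeps every argument non-negative
  k=3: (−1)^0·1703.8310/(144)·0.9009^5·0.4341^3 = +0.574314
  k=4: (−1)^1·1703.8310/(144)·0.9009^3·0.4341^5 = -0.133363
d^4_{0,3}(0.8981) = +0.574314 -0.133363 = +0.440951
D = (+1.000000+0.000000i)·(+0.440951)·(+0.993778-0.111383i) = +0.438208-0.049115i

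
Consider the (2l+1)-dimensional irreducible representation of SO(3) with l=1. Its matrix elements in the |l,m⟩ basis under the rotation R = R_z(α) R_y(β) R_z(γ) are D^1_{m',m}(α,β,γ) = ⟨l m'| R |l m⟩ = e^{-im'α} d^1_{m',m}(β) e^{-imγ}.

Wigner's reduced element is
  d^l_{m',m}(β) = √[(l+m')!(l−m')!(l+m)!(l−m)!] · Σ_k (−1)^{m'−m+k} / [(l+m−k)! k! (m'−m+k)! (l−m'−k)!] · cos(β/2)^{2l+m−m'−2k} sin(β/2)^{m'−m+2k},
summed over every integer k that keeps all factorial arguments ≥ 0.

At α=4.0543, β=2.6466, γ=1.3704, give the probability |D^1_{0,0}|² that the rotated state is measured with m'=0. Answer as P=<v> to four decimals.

Split into d^1_{0,0}(β=2.6466) × two z-phases.
c=cos(2.6466/2)=0.244977, s=sin(2.6466/2)=0.969529; N=√[1·1·1·1]=1.000000
k∈{0,1} keeps every argument non-negative
  k=0: (−1)^0·1.0000/(1)·0.2450^2·0.9695^0 = +0.060014
  k=1: (−1)^1·1.0000/(1)·0.2450^0·0.9695^2 = -0.939986
d^1_{0,0}(2.6466) = +0.060014 -0.939986 = -0.879972
|D^1_{0,0}|² = |d^1_{0,0}(β)|² = (-0.879972)² = 0.774351 (the z-rotation phases have unit modulus)

P=0.7744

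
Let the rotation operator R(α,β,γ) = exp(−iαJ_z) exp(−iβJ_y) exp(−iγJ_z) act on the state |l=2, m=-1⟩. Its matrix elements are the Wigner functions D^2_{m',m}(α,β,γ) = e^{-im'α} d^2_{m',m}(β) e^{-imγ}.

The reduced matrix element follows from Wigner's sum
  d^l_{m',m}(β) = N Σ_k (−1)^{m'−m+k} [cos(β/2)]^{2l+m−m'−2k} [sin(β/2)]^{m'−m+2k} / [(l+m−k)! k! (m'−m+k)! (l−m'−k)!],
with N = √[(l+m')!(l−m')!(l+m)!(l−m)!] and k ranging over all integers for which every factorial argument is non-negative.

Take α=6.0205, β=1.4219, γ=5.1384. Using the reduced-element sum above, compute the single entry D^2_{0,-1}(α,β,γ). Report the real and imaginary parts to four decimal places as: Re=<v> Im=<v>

First d^2_{0,-1}(β=1.4219), then the phase factors e^{-i(0)α} and e^{-i(-1)γ}:
c=cos(1.4219/2)=0.757742, s=sin(1.4219/2)=0.652554; N=√[2·2·1·6]=4.898979
Admissible k: 0..1 (factorial args all ≥0)
  k=0: (−1)^1·4.8990/(2)·0.7577^3·0.6526^1 = -0.695435
  k=1: (−1)^2·4.8990/(2)·0.7577^1·0.6526^3 = +0.515758
d^2_{0,-1}(1.4219) = -0.695435 +0.515758 = -0.179677
Phases: e^{-i·(0)·6.0205}=+1.000000+0.000000i, e^{-i·(-1)·5.1384}=+0.413242-0.910621i ⇒ D=-0.074250+0.163617i

Re=-0.0742 Im=0.1636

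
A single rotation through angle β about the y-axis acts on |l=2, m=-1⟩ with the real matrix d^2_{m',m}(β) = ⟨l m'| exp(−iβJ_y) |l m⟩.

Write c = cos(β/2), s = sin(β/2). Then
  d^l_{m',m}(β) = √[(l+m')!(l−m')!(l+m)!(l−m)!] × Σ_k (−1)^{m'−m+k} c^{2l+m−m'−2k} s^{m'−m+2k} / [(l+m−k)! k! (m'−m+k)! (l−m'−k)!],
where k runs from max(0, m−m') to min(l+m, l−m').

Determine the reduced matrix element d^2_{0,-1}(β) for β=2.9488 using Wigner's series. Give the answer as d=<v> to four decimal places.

d^2_{0,-1}(β=2.9488) via Wigner's sum:
c=cos(2.9488/2)=0.096247, s=sin(2.9488/2)=0.995357; N=√[2·2·1·6]=4.898979
Admissible k: 0..1 (factorial args all ≥0)
  k=0: (−1)^1·4.8990/(2)·0.0962^3·0.9954^1 = -0.002174
  k=1: (−1)^2·4.8990/(2)·0.0962^1·0.9954^3 = +0.232488
d^2_{0,-1}(2.9488) = -0.002174 +0.232488 = +0.230314

d=0.2303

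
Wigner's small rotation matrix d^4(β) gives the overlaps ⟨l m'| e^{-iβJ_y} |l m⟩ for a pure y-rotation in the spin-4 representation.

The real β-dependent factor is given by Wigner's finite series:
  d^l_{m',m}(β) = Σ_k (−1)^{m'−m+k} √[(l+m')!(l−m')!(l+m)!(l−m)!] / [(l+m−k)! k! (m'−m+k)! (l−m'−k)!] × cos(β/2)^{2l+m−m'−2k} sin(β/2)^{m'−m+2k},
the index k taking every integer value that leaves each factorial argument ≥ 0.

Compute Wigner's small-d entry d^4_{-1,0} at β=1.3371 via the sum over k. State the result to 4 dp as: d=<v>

d=-0.3305

d^4_{-1,0}(β=1.3371) via Wigner's sum:
Half-angle: c=0.784721, s=0.619849. N=√(6·120·24·24)=643.987578
Admissible k: 1..4 (factorial args all ≥0)
  k=1: (−1)^0·643.9876/(144)·0.7847^7·0.6198^1 = +0.507936
  k=2: (−1)^1·643.9876/(24)·0.7847^5·0.6198^3 = -1.901519
  k=3: (−1)^2·643.9876/(24)·0.7847^3·0.6198^5 = +1.186428
  k=4: (−1)^3·643.9876/(144)·0.7847^1·0.6198^7 = -0.123376
d^4_{-1,0}(1.3371) = +0.507936 -1.901519 +1.186428 -0.123376 = -0.330531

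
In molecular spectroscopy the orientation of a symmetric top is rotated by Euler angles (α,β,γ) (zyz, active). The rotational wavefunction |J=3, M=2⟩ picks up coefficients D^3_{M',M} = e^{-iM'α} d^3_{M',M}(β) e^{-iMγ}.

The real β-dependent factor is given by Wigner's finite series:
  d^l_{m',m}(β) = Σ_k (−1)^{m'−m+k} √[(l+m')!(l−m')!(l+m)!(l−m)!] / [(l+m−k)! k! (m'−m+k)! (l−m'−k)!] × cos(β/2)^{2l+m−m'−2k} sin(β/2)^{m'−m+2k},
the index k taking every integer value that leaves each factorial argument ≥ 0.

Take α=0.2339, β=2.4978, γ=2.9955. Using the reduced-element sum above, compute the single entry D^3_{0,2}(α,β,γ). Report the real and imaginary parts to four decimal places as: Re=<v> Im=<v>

Split into d^3_{0,2}(β=2.4978) × two z-phases.
c=cos(2.4978/2)=0.316366, s=sin(2.4978/2)=0.948637; N=√[6·6·120·1]=65.726707
k∈{2,3} keeps every argument non-negative
  k=2: (−1)^0·65.7267/(12)·0.3164^4·0.9486^2 = +0.049377
  k=3: (−1)^1·65.7267/(12)·0.3164^2·0.9486^4 = -0.443957
d^3_{0,2}(2.4978) = +0.049377 -0.443957 = -0.394581
Attach z-rotation phases: D = e^{-i(0)(0.2339)}·(-0.394581)·e^{-i(2)(2.9955)} = -0.377857-0.113657i

Re=-0.3779 Im=-0.1137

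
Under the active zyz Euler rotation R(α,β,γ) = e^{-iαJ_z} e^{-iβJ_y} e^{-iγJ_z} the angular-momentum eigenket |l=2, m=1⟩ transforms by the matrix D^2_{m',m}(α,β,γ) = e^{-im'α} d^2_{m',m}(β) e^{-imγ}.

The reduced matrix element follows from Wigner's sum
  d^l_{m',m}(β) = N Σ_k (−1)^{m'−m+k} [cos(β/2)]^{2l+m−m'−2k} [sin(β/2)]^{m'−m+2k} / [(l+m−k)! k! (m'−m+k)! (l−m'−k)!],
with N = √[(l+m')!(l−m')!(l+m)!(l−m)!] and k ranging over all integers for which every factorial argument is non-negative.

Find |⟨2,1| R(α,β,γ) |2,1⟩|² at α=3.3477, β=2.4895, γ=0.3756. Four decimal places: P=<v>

Split into d^2_{1,1}(β=2.4895) × two z-phases.
Half-angle: c=0.320300, s=0.947316. N=√(6·1·6·1)=6.000000
k: max(0,(1)−(1))=0 … min(2+(1),2−(1))=1
  k=0: (−1)^0·6.0000/(6)·0.3203^4·0.9473^0 = +0.010525
  k=1: (−1)^1·6.0000/(2)·0.3203^2·0.9473^2 = -0.276201
d^2_{1,1}(2.4895) = +0.010525 -0.276201 = -0.265676
|D^2_{1,1}|² = |d^2_{1,1}(β)|² = (-0.265676)² = 0.070584 (the z-rotation phases have unit modulus)

P=0.0706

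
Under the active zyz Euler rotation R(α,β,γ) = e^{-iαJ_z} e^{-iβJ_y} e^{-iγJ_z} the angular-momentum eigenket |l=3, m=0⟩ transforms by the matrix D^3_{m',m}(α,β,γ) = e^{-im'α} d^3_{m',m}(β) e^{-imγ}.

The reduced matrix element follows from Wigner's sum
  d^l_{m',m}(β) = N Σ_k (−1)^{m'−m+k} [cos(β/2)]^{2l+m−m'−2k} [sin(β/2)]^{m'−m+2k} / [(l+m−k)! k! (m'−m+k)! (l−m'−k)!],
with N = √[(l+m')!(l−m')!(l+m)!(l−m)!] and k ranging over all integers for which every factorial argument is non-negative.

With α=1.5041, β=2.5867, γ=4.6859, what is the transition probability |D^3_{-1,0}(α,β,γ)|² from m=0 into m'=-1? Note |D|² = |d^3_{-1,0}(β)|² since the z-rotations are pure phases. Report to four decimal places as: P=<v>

P=0.3551

Split into d^3_{-1,0}(β=2.5867) × two z-phases.
c=cos(2.5867/2)=0.273901, s=sin(2.5867/2)=0.961758; N=√[2·24·6·6]=41.569219
k: max(0,(0)−(-1))=1 … min(3+(0),3−(-1))=3
  k=1: (−1)^0·41.5692/(12)·0.2739^5·0.9618^1 = +0.005136
  k=2: (−1)^1·41.5692/(4)·0.2739^3·0.9618^3 = -0.189971
  k=3: (−1)^2·41.5692/(12)·0.2739^1·0.9618^5 = +0.780751
d^3_{-1,0}(2.5867) = +0.005136 -0.189971 +0.780751 = +0.595916
|D^3_{-1,0}|² = |d^3_{-1,0}(β)|² = (+0.595916)² = 0.355116 (the z-rotation phases have unit modulus)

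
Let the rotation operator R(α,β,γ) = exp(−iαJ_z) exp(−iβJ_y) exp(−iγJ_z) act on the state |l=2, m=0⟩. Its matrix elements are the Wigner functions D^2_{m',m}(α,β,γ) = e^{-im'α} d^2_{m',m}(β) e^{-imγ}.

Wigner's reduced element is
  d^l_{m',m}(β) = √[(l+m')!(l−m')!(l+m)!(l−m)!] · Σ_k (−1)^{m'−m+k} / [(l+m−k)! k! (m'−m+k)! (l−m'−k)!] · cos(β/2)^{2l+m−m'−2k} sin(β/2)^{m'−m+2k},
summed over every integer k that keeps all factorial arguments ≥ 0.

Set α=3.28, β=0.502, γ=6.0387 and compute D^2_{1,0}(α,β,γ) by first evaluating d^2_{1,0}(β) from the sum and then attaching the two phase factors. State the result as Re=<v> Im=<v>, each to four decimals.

First d^2_{1,0}(β=0.502), then the phase factors e^{-i(1)α} and e^{-i(0)γ}:
c=cos(0.502/2)=0.968665, s=sin(0.502/2)=0.248373; N=√[6·1·2·2]=4.898979
k∈{0,1} keeps every argument non-negative
  k=0: (−1)^1·4.8990/(2)·0.9687^3·0.2484^1 = -0.552968
  k=1: (−1)^2·4.8990/(2)·0.9687^1·0.2484^3 = +0.036355
d^2_{1,0}(0.502) = -0.552968 +0.036355 = -0.516613
D = (-0.990437+0.137966i)·(-0.516613)·(+1.000000+0.000000i) = +0.511673-0.071275i

Re=0.5117 Im=-0.0713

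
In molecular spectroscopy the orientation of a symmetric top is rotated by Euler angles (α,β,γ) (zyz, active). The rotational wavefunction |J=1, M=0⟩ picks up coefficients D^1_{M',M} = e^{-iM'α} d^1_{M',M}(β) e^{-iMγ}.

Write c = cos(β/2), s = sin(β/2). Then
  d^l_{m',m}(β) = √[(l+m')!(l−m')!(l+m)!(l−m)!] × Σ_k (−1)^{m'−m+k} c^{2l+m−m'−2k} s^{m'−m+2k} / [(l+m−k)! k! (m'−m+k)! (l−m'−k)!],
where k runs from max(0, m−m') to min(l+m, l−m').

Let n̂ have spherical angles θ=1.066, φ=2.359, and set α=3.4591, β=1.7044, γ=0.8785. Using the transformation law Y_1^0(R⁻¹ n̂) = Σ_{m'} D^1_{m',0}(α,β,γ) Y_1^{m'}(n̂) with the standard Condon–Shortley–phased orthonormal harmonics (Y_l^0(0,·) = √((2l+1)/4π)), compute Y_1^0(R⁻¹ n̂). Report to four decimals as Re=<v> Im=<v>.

Need the full column D^1_{m',0} for m'=−1..1 at α=3.4591, β=1.7044, γ=0.8785.
cos(β/2)=0.658329, sin(β/2)=0.752731
d^1_{-1,0}: single k=1 term ⇒ +0.700805;  D = -0.665777-0.218791i
d^1_{0,0}: k∈[0..1] ⇒ +0.433397 -0.566603 = -0.133207;  D = -0.133207+0.000000i
d^1_{1,0}: single k=0 term ⇒ -0.700805;  D = +0.665777-0.218791i
Y_1^{m'}(θ=1.066,φ=2.359) and Σ D·Y over m':
  (-0.6658-0.2188i)·(-0.2144-0.2132i)  (-0.1332+0.0000i)·(+0.2363+0.0000i)  (+0.6658-0.2188i)·(+0.2144-0.2132i)
Y_1^0(R⁻¹ n̂) = +0.160742+0.000000i

Re=0.1607 Im=0.0000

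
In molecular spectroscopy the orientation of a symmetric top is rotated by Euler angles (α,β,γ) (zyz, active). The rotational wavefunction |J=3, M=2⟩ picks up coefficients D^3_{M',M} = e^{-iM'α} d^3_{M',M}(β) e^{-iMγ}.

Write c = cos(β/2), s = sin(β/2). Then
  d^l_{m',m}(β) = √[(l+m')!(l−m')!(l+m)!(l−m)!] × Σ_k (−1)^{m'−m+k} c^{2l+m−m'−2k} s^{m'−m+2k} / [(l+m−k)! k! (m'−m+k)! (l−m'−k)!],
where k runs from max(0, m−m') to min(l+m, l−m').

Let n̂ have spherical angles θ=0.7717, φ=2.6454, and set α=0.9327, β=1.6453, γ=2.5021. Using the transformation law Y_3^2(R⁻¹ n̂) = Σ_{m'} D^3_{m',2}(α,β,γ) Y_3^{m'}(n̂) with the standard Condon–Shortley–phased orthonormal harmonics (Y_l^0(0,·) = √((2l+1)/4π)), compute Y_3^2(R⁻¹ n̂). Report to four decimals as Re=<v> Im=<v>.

Re=-0.1461 Im=0.0400

Need the full column D^3_{m',2} for m'=−3..3 at α=0.9327, β=1.6453, γ=2.5021.
cos(β/2)=0.680281, sin(β/2)=0.732951
d^3_{-3,2}: single k=5 term ⇒ +0.352484;  D = -0.209172-0.283711i
d^3_{-2,2}: k∈[4..5] ⇒ +0.667801 -0.155042 = +0.512759;  D = -0.512757-0.001432i
d^3_{-1,2}: k∈[3..4] ⇒ +0.784008 -0.455055 = +0.328953;  D = -0.196684+0.263677i
d^3_{0,2}: k∈[2..3] ⇒ +0.630180 -0.731539 = -0.101359;  D = -0.029160-0.097074i
d^3_{1,2}: k∈[1..2] ⇒ +0.337690 -0.784008 = -0.446319;  D = -0.419825-0.151483i
d^3_{2,2}: k∈[0..1] ⇒ +0.099113 -0.575273 = -0.476160;  D = -0.396608+0.263497i
d^3_{3,2}: single k=0 term ⇒ -0.261573;  D = -0.013513+0.261224i
Y_3^{m'}(θ=0.7717,φ=2.6454) and Σ D·Y over m':
  (-0.2092-0.2837i)·(-0.0116-0.1410i)  (-0.5128-0.0014i)·(+0.1947+0.2983i)  (-0.1967+0.2637i)·(-0.3109-0.1683i)  (-0.0292-0.0971i)·(-0.1154+0.0000i)  (-0.4198-0.1515i)·(+0.3109-0.1683i)  (-0.3966+0.2635i)·(+0.1947-0.2983i)  (-0.0135+0.2612i)·(+0.0116-0.1410i)
Y_3^2(R⁻¹ n̂) = -0.146085+0.040024i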